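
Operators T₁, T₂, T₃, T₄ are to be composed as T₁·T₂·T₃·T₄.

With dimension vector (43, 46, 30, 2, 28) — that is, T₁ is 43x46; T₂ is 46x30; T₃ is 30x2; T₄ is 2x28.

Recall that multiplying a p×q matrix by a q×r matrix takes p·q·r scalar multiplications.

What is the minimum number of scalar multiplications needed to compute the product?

Adjacent pairs: T₁T₂ = 43·46·30 = 59340; T₂T₃ = 46·30·2 = 2760; T₃T₄ = 30·2·28 = 1680.
Length 3: T₁..T₃: k=1: 0+2760+43·46·2=6716; k=2: 59340+0+43·30·2=61920 → min 6716 | T₂..T₄: k=2: 0+1680+46·30·28=40320; k=3: 2760+0+46·2·28=5336 → min 5336.
Length 4: T₁..T₄: k=1: 0+5336+43·46·28=60720; k=2: 59340+1680+43·30·28=97140; k=3: 6716+0+43·2·28=9124 → min 9124.
Optimal order: ((T₁·(T₂·T₃))·T₄) with cost 9124.

9124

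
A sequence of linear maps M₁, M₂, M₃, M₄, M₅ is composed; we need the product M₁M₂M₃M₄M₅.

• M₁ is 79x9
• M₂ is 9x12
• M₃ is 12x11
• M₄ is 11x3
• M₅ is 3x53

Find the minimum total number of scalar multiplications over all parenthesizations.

Adjacent pairs: M₁M₂ = 79·9·12 = 8532; M₂M₃ = 9·12·11 = 1188; M₃M₄ = 12·11·3 = 396; M₄M₅ = 11·3·53 = 1749.
Length 3: M₁..M₃: k=1: 0+1188+79·9·11=9009; k=2: 8532+0+79·12·11=18960 → min 9009 | M₂..M₄: k=2: 0+396+9·12·3=720; k=3: 1188+0+9·11·3=1485 → min 720 | M₃..M₅: k=3: 0+1749+12·11·53=8745; k=4: 396+0+12·3·53=2304 → min 2304.
Length 4: M₁..M₄: k=1: 0+720+79·9·3=2853; k=2: 8532+396+79·12·3=11772; k=3: 9009+0+79·11·3=11616 → min 2853 | M₂..M₅: k=2: 0+2304+9·12·53=8028; k=3: 1188+1749+9·11·53=8184; k=4: 720+0+9·3·53=2151 → min 2151.
Length 5: M₁..M₅: k=1: 0+2151+79·9·53=39834; k=2: 8532+2304+79·12·53=61080; k=3: 9009+1749+79·11·53=56815; k=4: 2853+0+79·3·53=15414 → min 15414.
Optimal order: ((M₁(M₂(M₃M₄)))M₅) with cost 15414.

15414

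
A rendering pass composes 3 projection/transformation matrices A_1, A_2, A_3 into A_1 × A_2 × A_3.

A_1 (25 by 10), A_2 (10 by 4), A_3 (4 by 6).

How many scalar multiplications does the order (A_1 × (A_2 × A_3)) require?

(A_2 × A_3): 10×4 by 4×6 → 10×6, cost 10·4·6 = 240
(A_1 × (A_2 × A_3)): 25×10 by 10×6 → 25×6, cost 25·10·6 = 1500; cumulative 1740
Total: 1740 scalar multiplications.

1740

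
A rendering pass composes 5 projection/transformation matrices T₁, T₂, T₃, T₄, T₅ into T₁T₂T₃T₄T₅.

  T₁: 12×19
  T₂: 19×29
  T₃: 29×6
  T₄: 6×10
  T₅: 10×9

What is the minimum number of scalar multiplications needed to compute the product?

5862

Adjacent pairs: T₁T₂ = 12·19·29 = 6612; T₂T₃ = 19·29·6 = 3306; T₃T₄ = 29·6·10 = 1740; T₄T₅ = 6·10·9 = 540.
Length 3: T₁..T₃: k=1: 0+3306+12·19·6=4674; k=2: 6612+0+12·29·6=8700 → min 4674 | T₂..T₄: k=2: 0+1740+19·29·10=7250; k=3: 3306+0+19·6·10=4446 → min 4446 | T₃..T₅: k=3: 0+540+29·6·9=2106; k=4: 1740+0+29·10·9=4350 → min 2106.
Length 4: T₁..T₄: k=1: 0+4446+12·19·10=6726; k=2: 6612+1740+12·29·10=11832; k=3: 4674+0+12·6·10=5394 → min 5394 | T₂..T₅: k=2: 0+2106+19·29·9=7065; k=3: 3306+540+19·6·9=4872; k=4: 4446+0+19·10·9=6156 → min 4872.
Length 5: T₁..T₅: k=1: 0+4872+12·19·9=6924; k=2: 6612+2106+12·29·9=11850; k=3: 4674+540+12·6·9=5862; k=4: 5394+0+12·10·9=6474 → min 5862.
Optimal order: ((T₁(T₂T₃))(T₄T₅)) with cost 5862.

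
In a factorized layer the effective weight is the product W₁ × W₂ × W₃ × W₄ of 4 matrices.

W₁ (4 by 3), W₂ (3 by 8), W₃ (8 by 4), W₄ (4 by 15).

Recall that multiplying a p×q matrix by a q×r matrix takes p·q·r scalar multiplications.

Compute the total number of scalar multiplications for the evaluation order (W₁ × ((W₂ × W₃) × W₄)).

456

(W₂ × W₃): 3×8 by 8×4 → 3×4, cost 3·8·4 = 96
((W₂ × W₃) × W₄): 3×4 by 4×15 → 3×15, cost 3·4·15 = 180; cumulative 276
(W₁ × ((W₂ × W₃) × W₄)): 4×3 by 3×15 → 4×15, cost 4·3·15 = 180; cumulative 456
Total: 456 scalar multiplications.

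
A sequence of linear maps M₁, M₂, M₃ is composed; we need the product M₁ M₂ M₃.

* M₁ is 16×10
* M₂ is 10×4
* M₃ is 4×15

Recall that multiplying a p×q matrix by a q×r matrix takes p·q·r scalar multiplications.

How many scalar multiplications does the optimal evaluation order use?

Order (M₁ (M₂ M₃)): (M₂ M₃): 10×4 by 4×15 → 10×15, cost 10·4·15 = 600; (M₁ (M₂ M₃)): 16×10 by 10×15 → 16×15, cost 16·10·15 = 2400; cumulative 3000. Total 3000.
Order ((M₁ M₂) M₃): (M₁ M₂): 16×10 by 10×4 → 16×4, cost 16·10·4 = 640; ((M₁ M₂) M₃): 16×4 by 4×15 → 16×15, cost 16·4·15 = 960; cumulative 1600. Total 1600.
Minimum: 1600.

1600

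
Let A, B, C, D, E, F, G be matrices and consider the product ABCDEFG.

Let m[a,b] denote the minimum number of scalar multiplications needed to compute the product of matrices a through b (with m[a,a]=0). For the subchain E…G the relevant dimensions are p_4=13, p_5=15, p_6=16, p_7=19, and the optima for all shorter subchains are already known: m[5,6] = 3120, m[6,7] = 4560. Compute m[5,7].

m[5,7] = min over k∈[5,6] of m[5,k]+m[k+1,7]+p_{4}·p_k·p_{7}.
k=5: 0 + 4560 + 13·15·19 = 8265; k=6: 3120 + 0 + 13·16·19 = 7072.
Minimum: 7072 at k=6.

7072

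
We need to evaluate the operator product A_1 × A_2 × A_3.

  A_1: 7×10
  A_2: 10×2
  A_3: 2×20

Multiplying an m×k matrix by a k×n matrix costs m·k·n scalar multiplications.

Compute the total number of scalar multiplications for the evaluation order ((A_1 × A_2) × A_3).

420

(A_1 × A_2): 7×10 by 10×2 → 7×2, cost 7·10·2 = 140
((A_1 × A_2) × A_3): 7×2 by 2×20 → 7×20, cost 7·2·20 = 280; cumulative 420
Total: 420 scalar multiplications.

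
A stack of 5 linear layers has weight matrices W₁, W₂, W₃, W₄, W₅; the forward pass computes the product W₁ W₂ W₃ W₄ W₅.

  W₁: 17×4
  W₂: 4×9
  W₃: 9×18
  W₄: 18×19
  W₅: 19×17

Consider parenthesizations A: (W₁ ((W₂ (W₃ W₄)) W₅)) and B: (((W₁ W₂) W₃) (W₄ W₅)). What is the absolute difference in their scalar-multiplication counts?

Order A = (W₁ ((W₂ (W₃ W₄)) W₅)): (W₃ W₄): 9×18 by 18×19 → 9×19, cost 9·18·19 = 3078; (W₂ (W₃ W₄)): 4×9 by 9×19 → 4×19, cost 4·9·19 = 684; cumulative 3762; ((W₂ (W₃ W₄)) W₅): 4×19 by 19×17 → 4×17, cost 4·19·17 = 1292; cumulative 5054; (W₁ ((W₂ (W₃ W₄)) W₅)): 17×4 by 4×17 → 17×17, cost 17·4·17 = 1156; cumulative 6210. Total 6210.
Order B = (((W₁ W₂) W₃) (W₄ W₅)): (W₁ W₂): 17×4 by 4×9 → 17×9, cost 17·4·9 = 612; ((W₁ W₂) W₃): 17×9 by 9×18 → 17×18, cost 17·9·18 = 2754; cumulative 3366; (W₄ W₅): 18×19 by 19×17 → 18×17, cost 18·19·17 = 5814; (((W₁ W₂) W₃) (W₄ W₅)): 17×18 by 18×17 → 17×17, cost 17·18·17 = 5202; cumulative 14382. Total 14382.
Difference: |6210 − 14382| = 8172.

8172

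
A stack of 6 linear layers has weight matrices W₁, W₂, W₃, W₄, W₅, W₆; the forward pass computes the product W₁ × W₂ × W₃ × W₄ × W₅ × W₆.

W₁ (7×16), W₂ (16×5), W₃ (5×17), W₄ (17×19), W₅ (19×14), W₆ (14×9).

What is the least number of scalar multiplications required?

4450

Adjacent pairs: W₁W₂ = 7·16·5 = 560; W₂W₃ = 16·5·17 = 1360; W₃W₄ = 5·17·19 = 1615; W₄W₅ = 17·19·14 = 4522; W₅W₆ = 19·14·9 = 2394.
Length 3: W₁..W₃: k=1: 0+1360+7·16·17=3264; k=2: 560+0+7·5·17=1155 → min 1155 | W₂..W₄: k=2: 0+1615+16·5·19=3135; k=3: 1360+0+16·17·19=6528 → min 3135 | W₃..W₅: k=3: 0+4522+5·17·14=5712; k=4: 1615+0+5·19·14=2945 → min 2945 | W₄..W₆: k=4: 0+2394+17·19·9=5301; k=5: 4522+0+17·14·9=6664 → min 5301.
Length 4: W₁..W₄: k=1: 0+3135+7·16·19=5263; k=2: 560+1615+7·5·19=2840; k=3: 1155+0+7·17·19=3416 → min 2840 | W₂..W₅: k=2: 0+2945+16·5·14=4065; k=3: 1360+4522+16·17·14=9690; k=4: 3135+0+16·19·14=7391 → min 4065 | W₃..W₆: k=3: 0+5301+5·17·9=6066; k=4: 1615+2394+5·19·9=4864; k=5: 2945+0+5·14·9=3575 → min 3575.
Length 5: W₁..W₅: k=1: 0+4065+7·16·14=5633; k=2: 560+2945+7·5·14=3995; k=3: 1155+4522+7·17·14=7343; k=4: 2840+0+7·19·14=4702 → min 3995 | W₂..W₆: k=2: 0+3575+16·5·9=4295; k=3: 1360+5301+16·17·9=9109; k=4: 3135+2394+16·19·9=8265; k=5: 4065+0+16·14·9=6081 → min 4295.
Length 6: W₁..W₆: k=1: 0+4295+7·16·9=5303; k=2: 560+3575+7·5·9=4450; k=3: 1155+5301+7·17·9=7527; k=4: 2840+2394+7·19·9=6431; k=5: 3995+0+7·14·9=4877 → min 4450.
Optimal order: ((W₁ × W₂) × (((W₃ × W₄) × W₅) × W₆)) with cost 4450.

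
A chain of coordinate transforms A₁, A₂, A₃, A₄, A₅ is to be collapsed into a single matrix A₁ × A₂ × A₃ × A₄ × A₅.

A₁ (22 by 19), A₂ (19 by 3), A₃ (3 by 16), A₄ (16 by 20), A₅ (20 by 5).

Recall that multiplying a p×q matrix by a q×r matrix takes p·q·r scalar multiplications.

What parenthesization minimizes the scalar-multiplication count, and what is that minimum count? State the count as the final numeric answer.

Adjacent pairs: A₁A₂ = 22·19·3 = 1254; A₂A₃ = 19·3·16 = 912; A₃A₄ = 3·16·20 = 960; A₄A₅ = 16·20·5 = 1600.
Length 3: A₁..A₃: k=1: 0+912+22·19·16=7600; k=2: 1254+0+22·3·16=2310 → min 2310 | A₂..A₄: k=2: 0+960+19·3·20=2100; k=3: 912+0+19·16·20=6992 → min 2100 | A₃..A₅: k=3: 0+1600+3·16·5=1840; k=4: 960+0+3·20·5=1260 → min 1260.
Length 4: A₁..A₄: k=1: 0+2100+22·19·20=10460; k=2: 1254+960+22·3·20=3534; k=3: 2310+0+22·16·20=9350 → min 3534 | A₂..A₅: k=2: 0+1260+19·3·5=1545; k=3: 912+1600+19·16·5=4032; k=4: 2100+0+19·20·5=4000 → min 1545.
Length 5: A₁..A₅: k=1: 0+1545+22·19·5=3635; k=2: 1254+1260+22·3·5=2844; k=3: 2310+1600+22·16·5=5670; k=4: 3534+0+22·20·5=5734 → min 2844.
Optimal parenthesization: ((A₁ × A₂) × ((A₃ × A₄) × A₅)) with cost 2844.

2844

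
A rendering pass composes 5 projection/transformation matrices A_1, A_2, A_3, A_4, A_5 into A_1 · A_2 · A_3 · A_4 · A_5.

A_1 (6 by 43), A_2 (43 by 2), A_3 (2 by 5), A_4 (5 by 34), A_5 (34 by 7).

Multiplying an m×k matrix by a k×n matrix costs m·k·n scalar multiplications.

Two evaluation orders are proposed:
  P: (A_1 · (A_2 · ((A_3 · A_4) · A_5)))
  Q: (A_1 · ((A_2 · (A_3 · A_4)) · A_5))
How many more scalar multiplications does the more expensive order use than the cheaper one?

12080

Order P = (A_1 · (A_2 · ((A_3 · A_4) · A_5))): (A_3 · A_4): 2×5 by 5×34 → 2×34, cost 2·5·34 = 340; ((A_3 · A_4) · A_5): 2×34 by 34×7 → 2×7, cost 2·34·7 = 476; cumulative 816; (A_2 · ((A_3 · A_4) · A_5)): 43×2 by 2×7 → 43×7, cost 43·2·7 = 602; cumulative 1418; (A_1 · (A_2 · ((A_3 · A_4) · A_5))): 6×43 by 43×7 → 6×7, cost 6·43·7 = 1806; cumulative 3224. Total 3224.
Order Q = (A_1 · ((A_2 · (A_3 · A_4)) · A_5)): (A_3 · A_4): 2×5 by 5×34 → 2×34, cost 2·5·34 = 340; (A_2 · (A_3 · A_4)): 43×2 by 2×34 → 43×34, cost 43·2·34 = 2924; cumulative 3264; ((A_2 · (A_3 · A_4)) · A_5): 43×34 by 34×7 → 43×7, cost 43·34·7 = 10234; cumulative 13498; (A_1 · ((A_2 · (A_3 · A_4)) · A_5)): 6×43 by 43×7 → 6×7, cost 6·43·7 = 1806; cumulative 15304. Total 15304.
Difference: |3224 − 15304| = 12080.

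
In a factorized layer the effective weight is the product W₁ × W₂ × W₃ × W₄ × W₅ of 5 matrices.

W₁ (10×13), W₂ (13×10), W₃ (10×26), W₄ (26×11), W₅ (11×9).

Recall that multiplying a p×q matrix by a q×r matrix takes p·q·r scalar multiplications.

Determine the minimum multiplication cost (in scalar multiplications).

6050

Adjacent pairs: W₁W₂ = 10·13·10 = 1300; W₂W₃ = 13·10·26 = 3380; W₃W₄ = 10·26·11 = 2860; W₄W₅ = 26·11·9 = 2574.
Length 3: W₁..W₃: k=1: 0+3380+10·13·26=6760; k=2: 1300+0+10·10·26=3900 → min 3900 | W₂..W₄: k=2: 0+2860+13·10·11=4290; k=3: 3380+0+13·26·11=7098 → min 4290 | W₃..W₅: k=3: 0+2574+10·26·9=4914; k=4: 2860+0+10·11·9=3850 → min 3850.
Length 4: W₁..W₄: k=1: 0+4290+10·13·11=5720; k=2: 1300+2860+10·10·11=5260; k=3: 3900+0+10·26·11=6760 → min 5260 | W₂..W₅: k=2: 0+3850+13·10·9=5020; k=3: 3380+2574+13·26·9=8996; k=4: 4290+0+13·11·9=5577 → min 5020.
Length 5: W₁..W₅: k=1: 0+5020+10·13·9=6190; k=2: 1300+3850+10·10·9=6050; k=3: 3900+2574+10·26·9=8814; k=4: 5260+0+10·11·9=6250 → min 6050.
Optimal order: ((W₁ × W₂) × ((W₃ × W₄) × W₅)) with cost 6050.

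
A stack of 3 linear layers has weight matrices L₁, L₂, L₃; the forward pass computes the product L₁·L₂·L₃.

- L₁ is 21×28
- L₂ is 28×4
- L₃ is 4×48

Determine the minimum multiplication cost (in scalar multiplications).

Order (L₁·(L₂·L₃)): (L₂·L₃): 28×4 by 4×48 → 28×48, cost 28·4·48 = 5376; (L₁·(L₂·L₃)): 21×28 by 28×48 → 21×48, cost 21·28·48 = 28224; cumulative 33600. Total 33600.
Order ((L₁·L₂)·L₃): (L₁·L₂): 21×28 by 28×4 → 21×4, cost 21·28·4 = 2352; ((L₁·L₂)·L₃): 21×4 by 4×48 → 21×48, cost 21·4·48 = 4032; cumulative 6384. Total 6384.
Minimum: 6384.

6384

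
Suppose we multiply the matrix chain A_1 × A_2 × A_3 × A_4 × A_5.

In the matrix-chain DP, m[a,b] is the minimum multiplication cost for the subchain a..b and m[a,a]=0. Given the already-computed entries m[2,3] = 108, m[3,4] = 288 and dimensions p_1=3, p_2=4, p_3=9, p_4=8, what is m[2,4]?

m[2,4] = min over k∈[2,3] of m[2,k]+m[k+1,4]+p_{1}·p_k·p_{4}.
k=2: 0 + 288 + 3·4·8 = 384; k=3: 108 + 0 + 3·9·8 = 324.
Minimum: 324 at k=3.

324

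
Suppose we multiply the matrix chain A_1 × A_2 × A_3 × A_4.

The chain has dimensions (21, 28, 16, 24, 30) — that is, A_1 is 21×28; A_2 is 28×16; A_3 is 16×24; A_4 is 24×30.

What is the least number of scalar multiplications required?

Adjacent pairs: A_1A_2 = 21·28·16 = 9408; A_2A_3 = 28·16·24 = 10752; A_3A_4 = 16·24·30 = 11520.
Length 3: A_1..A_3: k=1: 0+10752+21·28·24=24864; k=2: 9408+0+21·16·24=17472 → min 17472 | A_2..A_4: k=2: 0+11520+28·16·30=24960; k=3: 10752+0+28·24·30=30912 → min 24960.
Length 4: A_1..A_4: k=1: 0+24960+21·28·30=42600; k=2: 9408+11520+21·16·30=31008; k=3: 17472+0+21·24·30=32592 → min 31008.
Optimal order: ((A_1 × A_2) × (A_3 × A_4)) with cost 31008.

31008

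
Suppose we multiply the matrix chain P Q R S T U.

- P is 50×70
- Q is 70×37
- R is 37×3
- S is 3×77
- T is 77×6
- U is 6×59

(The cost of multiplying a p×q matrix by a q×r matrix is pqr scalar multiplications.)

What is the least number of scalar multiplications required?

Adjacent pairs: PQ = 50·70·37 = 129500; QR = 70·37·3 = 7770; RS = 37·3·77 = 8547; ST = 3·77·6 = 1386; TU = 77·6·59 = 27258.
Length 3: P..R: k=1: 0+7770+50·70·3=18270; k=2: 129500+0+50·37·3=135050 → min 18270 | Q..S: k=2: 0+8547+70·37·77=207977; k=3: 7770+0+70·3·77=23940 → min 23940 | R..T: k=3: 0+1386+37·3·6=2052; k=4: 8547+0+37·77·6=25641 → min 2052 | S..U: k=4: 0+27258+3·77·59=40887; k=5: 1386+0+3·6·59=2448 → min 2448.
Length 4: P..S: k=1: 0+23940+50·70·77=293440; k=2: 129500+8547+50·37·77=280497; k=3: 18270+0+50·3·77=29820 → min 29820 | Q..T: k=2: 0+2052+70·37·6=17592; k=3: 7770+1386+70·3·6=10416; k=4: 23940+0+70·77·6=56280 → min 10416 | R..U: k=3: 0+2448+37·3·59=8997; k=4: 8547+27258+37·77·59=203896; k=5: 2052+0+37·6·59=15150 → min 8997.
Length 5: P..T: k=1: 0+10416+50·70·6=31416; k=2: 129500+2052+50·37·6=142652; k=3: 18270+1386+50·3·6=20556; k=4: 29820+0+50·77·6=52920 → min 20556 | Q..U: k=2: 0+8997+70·37·59=161807; k=3: 7770+2448+70·3·59=22608; k=4: 23940+27258+70·77·59=369208; k=5: 10416+0+70·6·59=35196 → min 22608.
Length 6: P..U: k=1: 0+22608+50·70·59=229108; k=2: 129500+8997+50·37·59=247647; k=3: 18270+2448+50·3·59=29568; k=4: 29820+27258+50·77·59=284228; k=5: 20556+0+50·6·59=38256 → min 29568.
Optimal order: ((P (Q R)) ((S T) U)) with cost 29568.

29568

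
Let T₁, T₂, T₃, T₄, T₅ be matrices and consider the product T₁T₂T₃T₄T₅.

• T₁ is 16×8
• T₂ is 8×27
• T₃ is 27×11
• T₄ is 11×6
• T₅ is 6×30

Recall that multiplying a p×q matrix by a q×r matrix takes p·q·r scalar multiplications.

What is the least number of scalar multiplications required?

6552

Adjacent pairs: T₁T₂ = 16·8·27 = 3456; T₂T₃ = 8·27·11 = 2376; T₃T₄ = 27·11·6 = 1782; T₄T₅ = 11·6·30 = 1980.
Length 3: T₁..T₃: k=1: 0+2376+16·8·11=3784; k=2: 3456+0+16·27·11=8208 → min 3784 | T₂..T₄: k=2: 0+1782+8·27·6=3078; k=3: 2376+0+8·11·6=2904 → min 2904 | T₃..T₅: k=3: 0+1980+27·11·30=10890; k=4: 1782+0+27·6·30=6642 → min 6642.
Length 4: T₁..T₄: k=1: 0+2904+16·8·6=3672; k=2: 3456+1782+16·27·6=7830; k=3: 3784+0+16·11·6=4840 → min 3672 | T₂..T₅: k=2: 0+6642+8·27·30=13122; k=3: 2376+1980+8·11·30=6996; k=4: 2904+0+8·6·30=4344 → min 4344.
Length 5: T₁..T₅: k=1: 0+4344+16·8·30=8184; k=2: 3456+6642+16·27·30=23058; k=3: 3784+1980+16·11·30=11044; k=4: 3672+0+16·6·30=6552 → min 6552.
Optimal order: ((T₁((T₂T₃)T₄))T₅) with cost 6552.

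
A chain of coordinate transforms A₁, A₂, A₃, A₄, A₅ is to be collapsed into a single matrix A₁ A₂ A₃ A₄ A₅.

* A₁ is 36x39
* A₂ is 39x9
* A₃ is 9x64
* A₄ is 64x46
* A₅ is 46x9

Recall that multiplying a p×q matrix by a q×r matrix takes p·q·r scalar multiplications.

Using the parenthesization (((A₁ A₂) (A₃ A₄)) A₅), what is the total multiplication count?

68940

(A₁ A₂): 36×39 by 39×9 → 36×9, cost 36·39·9 = 12636
(A₃ A₄): 9×64 by 64×46 → 9×46, cost 9·64·46 = 26496
((A₁ A₂) (A₃ A₄)): 36×9 by 9×46 → 36×46, cost 36·9·46 = 14904; cumulative 54036
(((A₁ A₂) (A₃ A₄)) A₅): 36×46 by 46×9 → 36×9, cost 36·46·9 = 14904; cumulative 68940
Total: 68940 scalar multiplications.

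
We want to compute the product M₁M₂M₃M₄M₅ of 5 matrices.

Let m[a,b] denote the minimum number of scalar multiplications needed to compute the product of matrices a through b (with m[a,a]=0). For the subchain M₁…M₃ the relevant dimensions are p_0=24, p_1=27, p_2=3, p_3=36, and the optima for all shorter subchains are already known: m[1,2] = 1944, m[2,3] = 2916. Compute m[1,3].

4536

m[1,3] = min over k∈[1,2] of m[1,k]+m[k+1,3]+p_{0}·p_k·p_{3}.
k=1: 0 + 2916 + 24·27·36 = 26244; k=2: 1944 + 0 + 24·3·36 = 4536.
Minimum: 4536 at k=2.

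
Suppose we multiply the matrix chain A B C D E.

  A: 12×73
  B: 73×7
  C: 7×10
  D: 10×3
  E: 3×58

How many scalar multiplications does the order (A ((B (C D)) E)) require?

(C D): 7×10 by 10×3 → 7×3, cost 7·10·3 = 210
(B (C D)): 73×7 by 7×3 → 73×3, cost 73·7·3 = 1533; cumulative 1743
((B (C D)) E): 73×3 by 3×58 → 73×58, cost 73·3·58 = 12702; cumulative 14445
(A ((B (C D)) E)): 12×73 by 73×58 → 12×58, cost 12·73·58 = 50808; cumulative 65253
Total: 65253 scalar multiplications.

65253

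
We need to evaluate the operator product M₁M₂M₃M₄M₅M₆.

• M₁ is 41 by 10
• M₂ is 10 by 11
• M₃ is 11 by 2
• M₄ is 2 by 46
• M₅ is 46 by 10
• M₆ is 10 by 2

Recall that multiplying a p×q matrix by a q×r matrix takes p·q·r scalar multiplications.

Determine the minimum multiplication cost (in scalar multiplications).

2040

Adjacent pairs: M₁M₂ = 41·10·11 = 4510; M₂M₃ = 10·11·2 = 220; M₃M₄ = 11·2·46 = 1012; M₄M₅ = 2·46·10 = 920; M₅M₆ = 46·10·2 = 920.
Length 3: M₁..M₃: k=1: 0+220+41·10·2=1040; k=2: 4510+0+41·11·2=5412 → min 1040 | M₂..M₄: k=2: 0+1012+10·11·46=6072; k=3: 220+0+10·2·46=1140 → min 1140 | M₃..M₅: k=3: 0+920+11·2·10=1140; k=4: 1012+0+11·46·10=6072 → min 1140 | M₄..M₆: k=4: 0+920+2·46·2=1104; k=5: 920+0+2·10·2=960 → min 960.
Length 4: M₁..M₄: k=1: 0+1140+41·10·46=20000; k=2: 4510+1012+41·11·46=26268; k=3: 1040+0+41·2·46=4812 → min 4812 | M₂..M₅: k=2: 0+1140+10·11·10=2240; k=3: 220+920+10·2·10=1340; k=4: 1140+0+10·46·10=5740 → min 1340 | M₃..M₆: k=3: 0+960+11·2·2=1004; k=4: 1012+920+11·46·2=2944; k=5: 1140+0+11·10·2=1360 → min 1004.
Length 5: M₁..M₅: k=1: 0+1340+41·10·10=5440; k=2: 4510+1140+41·11·10=10160; k=3: 1040+920+41·2·10=2780; k=4: 4812+0+41·46·10=23672 → min 2780 | M₂..M₆: k=2: 0+1004+10·11·2=1224; k=3: 220+960+10·2·2=1220; k=4: 1140+920+10·46·2=2980; k=5: 1340+0+10·10·2=1540 → min 1220.
Length 6: M₁..M₆: k=1: 0+1220+41·10·2=2040; k=2: 4510+1004+41·11·2=6416; k=3: 1040+960+41·2·2=2164; k=4: 4812+920+41·46·2=9504; k=5: 2780+0+41·10·2=3600 → min 2040.
Optimal order: (M₁((M₂M₃)((M₄M₅)M₆))) with cost 2040.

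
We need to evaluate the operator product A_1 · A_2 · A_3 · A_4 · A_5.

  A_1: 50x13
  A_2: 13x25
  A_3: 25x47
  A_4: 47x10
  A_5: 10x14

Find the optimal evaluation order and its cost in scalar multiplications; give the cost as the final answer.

Adjacent pairs: A_1A_2 = 50·13·25 = 16250; A_2A_3 = 13·25·47 = 15275; A_3A_4 = 25·47·10 = 11750; A_4A_5 = 47·10·14 = 6580.
Length 3: A_1..A_3: k=1: 0+15275+50·13·47=45825; k=2: 16250+0+50·25·47=75000 → min 45825 | A_2..A_4: k=2: 0+11750+13·25·10=15000; k=3: 15275+0+13·47·10=21385 → min 15000 | A_3..A_5: k=3: 0+6580+25·47·14=23030; k=4: 11750+0+25·10·14=15250 → min 15250.
Length 4: A_1..A_4: k=1: 0+15000+50·13·10=21500; k=2: 16250+11750+50·25·10=40500; k=3: 45825+0+50·47·10=69325 → min 21500 | A_2..A_5: k=2: 0+15250+13·25·14=19800; k=3: 15275+6580+13·47·14=30409; k=4: 15000+0+13·10·14=16820 → min 16820.
Length 5: A_1..A_5: k=1: 0+16820+50·13·14=25920; k=2: 16250+15250+50·25·14=49000; k=3: 45825+6580+50·47·14=85305; k=4: 21500+0+50·10·14=28500 → min 25920.
Optimal parenthesization: (A_1 · ((A_2 · (A_3 · A_4)) · A_5)) with cost 25920.

25920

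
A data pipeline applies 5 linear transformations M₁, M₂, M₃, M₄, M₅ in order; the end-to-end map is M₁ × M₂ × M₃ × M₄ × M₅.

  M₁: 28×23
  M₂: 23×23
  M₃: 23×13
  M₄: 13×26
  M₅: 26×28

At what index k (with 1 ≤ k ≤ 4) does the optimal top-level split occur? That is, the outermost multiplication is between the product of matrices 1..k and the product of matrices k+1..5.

Adjacent pairs: M₁M₂ = 28·23·23 = 14812; M₂M₃ = 23·23·13 = 6877; M₃M₄ = 23·13·26 = 7774; M₄M₅ = 13·26·28 = 9464.
Length 3: M₁..M₃: k=1: 0+6877+28·23·13=15249; k=2: 14812+0+28·23·13=23184 → min 15249 | M₂..M₄: k=2: 0+7774+23·23·26=21528; k=3: 6877+0+23·13·26=14651 → min 14651 | M₃..M₅: k=3: 0+9464+23·13·28=17836; k=4: 7774+0+23·26·28=24518 → min 17836.
Length 4: M₁..M₄: k=1: 0+14651+28·23·26=31395; k=2: 14812+7774+28·23·26=39330; k=3: 15249+0+28·13·26=24713 → min 24713 | M₂..M₅: k=2: 0+17836+23·23·28=32648; k=3: 6877+9464+23·13·28=24713; k=4: 14651+0+23·26·28=31395 → min 24713.
Top-level splits: k=1: (M₁..M₁)·(M₂..M₅) → 0+24713+28·23·28 = 42745; k=2: (M₁..M₂)·(M₃..M₅) → 14812+17836+28·23·28 = 50680; k=3: (M₁..M₃)·(M₄..M₅) → 15249+9464+28·13·28 = 34905; k=4: (M₁..M₄)·(M₅..M₅) → 24713+0+28·26·28 = 45097.
Best split is after M₃, i.e. k = 3.

3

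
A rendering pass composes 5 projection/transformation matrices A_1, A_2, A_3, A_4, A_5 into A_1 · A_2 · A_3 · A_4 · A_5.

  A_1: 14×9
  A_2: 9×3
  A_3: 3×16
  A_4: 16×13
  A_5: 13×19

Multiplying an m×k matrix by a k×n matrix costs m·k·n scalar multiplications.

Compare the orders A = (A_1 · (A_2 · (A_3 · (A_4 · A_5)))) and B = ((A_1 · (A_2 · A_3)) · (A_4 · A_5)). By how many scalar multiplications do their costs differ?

Order A = (A_1 · (A_2 · (A_3 · (A_4 · A_5)))): (A_4 · A_5): 16×13 by 13×19 → 16×19, cost 16·13·19 = 3952; (A_3 · (A_4 · A_5)): 3×16 by 16×19 → 3×19, cost 3·16·19 = 912; cumulative 4864; (A_2 · (A_3 · (A_4 · A_5))): 9×3 by 3×19 → 9×19, cost 9·3·19 = 513; cumulative 5377; (A_1 · (A_2 · (A_3 · (A_4 · A_5)))): 14×9 by 9×19 → 14×19, cost 14·9·19 = 2394; cumulative 7771. Total 7771.
Order B = ((A_1 · (A_2 · A_3)) · (A_4 · A_5)): (A_2 · A_3): 9×3 by 3×16 → 9×16, cost 9·3·16 = 432; (A_1 · (A_2 · A_3)): 14×9 by 9×16 → 14×16, cost 14·9·16 = 2016; cumulative 2448; (A_4 · A_5): 16×13 by 13×19 → 16×19, cost 16·13·19 = 3952; ((A_1 · (A_2 · A_3)) · (A_4 · A_5)): 14×16 by 16×19 → 14×19, cost 14·16·19 = 4256; cumulative 10656. Total 10656.
Difference: |7771 − 10656| = 2885.

2885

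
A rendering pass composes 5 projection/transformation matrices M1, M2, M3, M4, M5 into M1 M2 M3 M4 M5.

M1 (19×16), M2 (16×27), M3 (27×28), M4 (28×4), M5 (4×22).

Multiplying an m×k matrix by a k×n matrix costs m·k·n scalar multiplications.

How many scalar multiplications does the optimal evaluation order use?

7640

Adjacent pairs: M1M2 = 19·16·27 = 8208; M2M3 = 16·27·28 = 12096; M3M4 = 27·28·4 = 3024; M4M5 = 28·4·22 = 2464.
Length 3: M1..M3: k=1: 0+12096+19·16·28=20608; k=2: 8208+0+19·27·28=22572 → min 20608 | M2..M4: k=2: 0+3024+16·27·4=4752; k=3: 12096+0+16·28·4=13888 → min 4752 | M3..M5: k=3: 0+2464+27·28·22=19096; k=4: 3024+0+27·4·22=5400 → min 5400.
Length 4: M1..M4: k=1: 0+4752+19·16·4=5968; k=2: 8208+3024+19·27·4=13284; k=3: 20608+0+19·28·4=22736 → min 5968 | M2..M5: k=2: 0+5400+16·27·22=14904; k=3: 12096+2464+16·28·22=24416; k=4: 4752+0+16·4·22=6160 → min 6160.
Length 5: M1..M5: k=1: 0+6160+19·16·22=12848; k=2: 8208+5400+19·27·22=24894; k=3: 20608+2464+19·28·22=34776; k=4: 5968+0+19·4·22=7640 → min 7640.
Optimal order: ((M1 (M2 (M3 M4))) M5) with cost 7640.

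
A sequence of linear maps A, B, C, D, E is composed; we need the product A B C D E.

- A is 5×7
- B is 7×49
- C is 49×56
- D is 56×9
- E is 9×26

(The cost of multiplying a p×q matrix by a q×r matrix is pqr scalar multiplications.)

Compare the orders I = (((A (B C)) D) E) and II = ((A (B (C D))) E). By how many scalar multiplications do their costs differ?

Order I = (((A (B C)) D) E): (B C): 7×49 by 49×56 → 7×56, cost 7·49·56 = 19208; (A (B C)): 5×7 by 7×56 → 5×56, cost 5·7·56 = 1960; cumulative 21168; ((A (B C)) D): 5×56 by 56×9 → 5×9, cost 5·56·9 = 2520; cumulative 23688; (((A (B C)) D) E): 5×9 by 9×26 → 5×26, cost 5·9·26 = 1170; cumulative 24858. Total 24858.
Order II = ((A (B (C D))) E): (C D): 49×56 by 56×9 → 49×9, cost 49·56·9 = 24696; (B (C D)): 7×49 by 49×9 → 7×9, cost 7·49·9 = 3087; cumulative 27783; (A (B (C D))): 5×7 by 7×9 → 5×9, cost 5·7·9 = 315; cumulative 28098; ((A (B (C D))) E): 5×9 by 9×26 → 5×26, cost 5·9·26 = 1170; cumulative 29268. Total 29268.
Difference: |24858 − 29268| = 4410.

4410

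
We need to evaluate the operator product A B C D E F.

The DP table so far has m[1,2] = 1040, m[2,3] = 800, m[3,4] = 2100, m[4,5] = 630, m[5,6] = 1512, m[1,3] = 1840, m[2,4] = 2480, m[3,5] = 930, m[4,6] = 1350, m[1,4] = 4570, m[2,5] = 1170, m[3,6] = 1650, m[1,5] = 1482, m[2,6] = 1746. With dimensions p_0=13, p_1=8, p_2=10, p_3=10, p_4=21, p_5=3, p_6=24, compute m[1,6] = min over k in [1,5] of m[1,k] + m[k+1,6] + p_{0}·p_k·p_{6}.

m[1,6] = min over k∈[1,5] of m[1,k]+m[k+1,6]+p_{0}·p_k·p_{6}.
k=1: 0 + 1746 + 13·8·24 = 4242; k=2: 1040 + 1650 + 13·10·24 = 5810; k=3: 1840 + 1350 + 13·10·24 = 6310; k=4: 4570 + 1512 + 13·21·24 = 12634; k=5: 1482 + 0 + 13·3·24 = 2418.
Minimum: 2418 at k=5.

2418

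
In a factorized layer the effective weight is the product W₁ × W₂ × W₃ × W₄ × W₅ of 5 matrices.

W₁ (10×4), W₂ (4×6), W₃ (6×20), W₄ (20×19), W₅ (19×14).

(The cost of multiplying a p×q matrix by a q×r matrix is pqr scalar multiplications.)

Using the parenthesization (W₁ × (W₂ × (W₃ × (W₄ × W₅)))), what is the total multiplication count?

(W₄ × W₅): 20×19 by 19×14 → 20×14, cost 20·19·14 = 5320
(W₃ × (W₄ × W₅)): 6×20 by 20×14 → 6×14, cost 6·20·14 = 1680; cumulative 7000
(W₂ × (W₃ × (W₄ × W₅))): 4×6 by 6×14 → 4×14, cost 4·6·14 = 336; cumulative 7336
(W₁ × (W₂ × (W₃ × (W₄ × W₅)))): 10×4 by 4×14 → 10×14, cost 10·4·14 = 560; cumulative 7896
Total: 7896 scalar multiplications.

7896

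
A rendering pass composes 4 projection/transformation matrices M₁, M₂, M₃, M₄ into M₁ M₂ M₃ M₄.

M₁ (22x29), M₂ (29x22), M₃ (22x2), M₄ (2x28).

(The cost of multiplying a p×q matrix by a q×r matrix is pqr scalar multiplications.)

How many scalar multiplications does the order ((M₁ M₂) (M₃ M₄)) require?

(M₁ M₂): 22×29 by 29×22 → 22×22, cost 22·29·22 = 14036
(M₃ M₄): 22×2 by 2×28 → 22×28, cost 22·2·28 = 1232
((M₁ M₂) (M₃ M₄)): 22×22 by 22×28 → 22×28, cost 22·22·28 = 13552; cumulative 28820
Total: 28820 scalar multiplications.

28820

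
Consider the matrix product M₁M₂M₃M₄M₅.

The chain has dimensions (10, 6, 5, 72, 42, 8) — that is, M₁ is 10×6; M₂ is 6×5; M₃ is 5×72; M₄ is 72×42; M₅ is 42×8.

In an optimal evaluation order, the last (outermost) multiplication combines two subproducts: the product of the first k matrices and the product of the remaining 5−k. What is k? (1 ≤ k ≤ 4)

Adjacent pairs: M₁M₂ = 10·6·5 = 300; M₂M₃ = 6·5·72 = 2160; M₃M₄ = 5·72·42 = 15120; M₄M₅ = 72·42·8 = 24192.
Length 3: M₁..M₃: k=1: 0+2160+10·6·72=6480; k=2: 300+0+10·5·72=3900 → min 3900 | M₂..M₄: k=2: 0+15120+6·5·42=16380; k=3: 2160+0+6·72·42=20304 → min 16380 | M₃..M₅: k=3: 0+24192+5·72·8=27072; k=4: 15120+0+5·42·8=16800 → min 16800.
Length 4: M₁..M₄: k=1: 0+16380+10·6·42=18900; k=2: 300+15120+10·5·42=17520; k=3: 3900+0+10·72·42=34140 → min 17520 | M₂..M₅: k=2: 0+16800+6·5·8=17040; k=3: 2160+24192+6·72·8=29808; k=4: 16380+0+6·42·8=18396 → min 17040.
Top-level splits: k=1: (M₁..M₁)·(M₂..M₅) → 0+17040+10·6·8 = 17520; k=2: (M₁..M₂)·(M₃..M₅) → 300+16800+10·5·8 = 17500; k=3: (M₁..M₃)·(M₄..M₅) → 3900+24192+10·72·8 = 33852; k=4: (M₁..M₄)·(M₅..M₅) → 17520+0+10·42·8 = 20880.
Best split is after M₂, i.e. k = 2.

2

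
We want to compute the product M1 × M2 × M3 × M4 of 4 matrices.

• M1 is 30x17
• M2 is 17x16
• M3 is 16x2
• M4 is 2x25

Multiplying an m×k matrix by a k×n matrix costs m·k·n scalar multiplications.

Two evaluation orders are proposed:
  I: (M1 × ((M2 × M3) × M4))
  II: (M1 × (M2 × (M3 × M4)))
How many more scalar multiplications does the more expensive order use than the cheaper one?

6206

Order I = (M1 × ((M2 × M3) × M4)): (M2 × M3): 17×16 by 16×2 → 17×2, cost 17·16·2 = 544; ((M2 × M3) × M4): 17×2 by 2×25 → 17×25, cost 17·2·25 = 850; cumulative 1394; (M1 × ((M2 × M3) × M4)): 30×17 by 17×25 → 30×25, cost 30·17·25 = 12750; cumulative 14144. Total 14144.
Order II = (M1 × (M2 × (M3 × M4))): (M3 × M4): 16×2 by 2×25 → 16×25, cost 16·2·25 = 800; (M2 × (M3 × M4)): 17×16 by 16×25 → 17×25, cost 17·16·25 = 6800; cumulative 7600; (M1 × (M2 × (M3 × M4))): 30×17 by 17×25 → 30×25, cost 30·17·25 = 12750; cumulative 20350. Total 20350.
Difference: |14144 − 20350| = 6206.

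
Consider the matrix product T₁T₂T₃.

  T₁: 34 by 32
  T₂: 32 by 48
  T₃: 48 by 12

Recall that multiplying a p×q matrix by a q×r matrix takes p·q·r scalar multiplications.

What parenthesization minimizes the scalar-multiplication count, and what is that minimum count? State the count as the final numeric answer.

(T₁(T₂T₃)): cost 31488.
((T₁T₂)T₃): cost 71808.
Optimal: (T₁(T₂T₃)) with cost 31488.

31488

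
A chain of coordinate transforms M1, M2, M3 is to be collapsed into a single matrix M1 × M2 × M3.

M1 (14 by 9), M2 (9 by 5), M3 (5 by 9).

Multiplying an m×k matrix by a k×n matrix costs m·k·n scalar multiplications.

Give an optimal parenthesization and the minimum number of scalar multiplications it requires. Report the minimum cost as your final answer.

(M1 × (M2 × M3)): cost 1539.
((M1 × M2) × M3): cost 1260.
Optimal: ((M1 × M2) × M3) with cost 1260.

1260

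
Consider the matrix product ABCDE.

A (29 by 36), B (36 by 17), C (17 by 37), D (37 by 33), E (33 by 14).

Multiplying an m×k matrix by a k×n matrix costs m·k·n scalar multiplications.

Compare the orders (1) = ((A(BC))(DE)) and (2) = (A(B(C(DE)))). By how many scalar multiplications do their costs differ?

Order (1) = ((A(BC))(DE)): (BC): 36×17 by 17×37 → 36×37, cost 36·17·37 = 22644; (A(BC)): 29×36 by 36×37 → 29×37, cost 29·36·37 = 38628; cumulative 61272; (DE): 37×33 by 33×14 → 37×14, cost 37·33·14 = 17094; ((A(BC))(DE)): 29×37 by 37×14 → 29×14, cost 29·37·14 = 15022; cumulative 93388. Total 93388.
Order (2) = (A(B(C(DE)))): (DE): 37×33 by 33×14 → 37×14, cost 37·33·14 = 17094; (C(DE)): 17×37 by 37×14 → 17×14, cost 17·37·14 = 8806; cumulative 25900; (B(C(DE))): 36×17 by 17×14 → 36×14, cost 36·17·14 = 8568; cumulative 34468; (A(B(C(DE)))): 29×36 by 36×14 → 29×14, cost 29·36·14 = 14616; cumulative 49084. Total 49084.
Difference: |93388 − 49084| = 44304.

44304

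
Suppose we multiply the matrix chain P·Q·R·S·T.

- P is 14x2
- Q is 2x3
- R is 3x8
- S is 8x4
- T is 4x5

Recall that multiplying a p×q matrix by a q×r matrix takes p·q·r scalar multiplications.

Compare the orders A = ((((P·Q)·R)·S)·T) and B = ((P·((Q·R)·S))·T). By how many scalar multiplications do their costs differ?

Order A = ((((P·Q)·R)·S)·T): (P·Q): 14×2 by 2×3 → 14×3, cost 14·2·3 = 84; ((P·Q)·R): 14×3 by 3×8 → 14×8, cost 14·3·8 = 336; cumulative 420; (((P·Q)·R)·S): 14×8 by 8×4 → 14×4, cost 14·8·4 = 448; cumulative 868; ((((P·Q)·R)·S)·T): 14×4 by 4×5 → 14×5, cost 14·4·5 = 280; cumulative 1148. Total 1148.
Order B = ((P·((Q·R)·S))·T): (Q·R): 2×3 by 3×8 → 2×8, cost 2·3·8 = 48; ((Q·R)·S): 2×8 by 8×4 → 2×4, cost 2·8·4 = 64; cumulative 112; (P·((Q·R)·S)): 14×2 by 2×4 → 14×4, cost 14·2·4 = 112; cumulative 224; ((P·((Q·R)·S))·T): 14×4 by 4×5 → 14×5, cost 14·4·5 = 280; cumulative 504. Total 504.
Difference: |1148 − 504| = 644.

644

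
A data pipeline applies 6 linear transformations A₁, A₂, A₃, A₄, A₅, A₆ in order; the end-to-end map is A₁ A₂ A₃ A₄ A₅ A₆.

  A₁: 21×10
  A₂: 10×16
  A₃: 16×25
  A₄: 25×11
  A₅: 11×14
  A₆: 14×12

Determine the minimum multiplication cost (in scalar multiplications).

Adjacent pairs: A₁A₂ = 21·10·16 = 3360; A₂A₃ = 10·16·25 = 4000; A₃A₄ = 16·25·11 = 4400; A₄A₅ = 25·11·14 = 3850; A₅A₆ = 11·14·12 = 1848.
Length 3: A₁..A₃: k=1: 0+4000+21·10·25=9250; k=2: 3360+0+21·16·25=11760 → min 9250 | A₂..A₄: k=2: 0+4400+10·16·11=6160; k=3: 4000+0+10·25·11=6750 → min 6160 | A₃..A₅: k=3: 0+3850+16·25·14=9450; k=4: 4400+0+16·11·14=6864 → min 6864 | A₄..A₆: k=4: 0+1848+25·11·12=5148; k=5: 3850+0+25·14·12=8050 → min 5148.
Length 4: A₁..A₄: k=1: 0+6160+21·10·11=8470; k=2: 3360+4400+21·16·11=11456; k=3: 9250+0+21·25·11=15025 → min 8470 | A₂..A₅: k=2: 0+6864+10·16·14=9104; k=3: 4000+3850+10·25·14=11350; k=4: 6160+0+10·11·14=7700 → min 7700 | A₃..A₆: k=3: 0+5148+16·25·12=9948; k=4: 4400+1848+16·11·12=8360; k=5: 6864+0+16·14·12=9552 → min 8360.
Length 5: A₁..A₅: k=1: 0+7700+21·10·14=10640; k=2: 3360+6864+21·16·14=14928; k=3: 9250+3850+21·25·14=20450; k=4: 8470+0+21·11·14=11704 → min 10640 | A₂..A₆: k=2: 0+8360+10·16·12=10280; k=3: 4000+5148+10·25·12=12148; k=4: 6160+1848+10·11·12=9328; k=5: 7700+0+10·14·12=9380 → min 9328.
Length 6: A₁..A₆: k=1: 0+9328+21·10·12=11848; k=2: 3360+8360+21·16·12=15752; k=3: 9250+5148+21·25·12=20698; k=4: 8470+1848+21·11·12=13090; k=5: 10640+0+21·14·12=14168 → min 11848.
Optimal order: (A₁ ((A₂ (A₃ A₄)) (A₅ A₆))) with cost 11848.

11848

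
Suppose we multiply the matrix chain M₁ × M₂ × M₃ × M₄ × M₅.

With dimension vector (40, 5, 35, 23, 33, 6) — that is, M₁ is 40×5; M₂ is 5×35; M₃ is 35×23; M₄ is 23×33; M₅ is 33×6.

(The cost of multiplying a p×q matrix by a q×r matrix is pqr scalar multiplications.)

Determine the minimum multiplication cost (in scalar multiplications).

10010

Adjacent pairs: M₁M₂ = 40·5·35 = 7000; M₂M₃ = 5·35·23 = 4025; M₃M₄ = 35·23·33 = 26565; M₄M₅ = 23·33·6 = 4554.
Length 3: M₁..M₃: k=1: 0+4025+40·5·23=8625; k=2: 7000+0+40·35·23=39200 → min 8625 | M₂..M₄: k=2: 0+26565+5·35·33=32340; k=3: 4025+0+5·23·33=7820 → min 7820 | M₃..M₅: k=3: 0+4554+35·23·6=9384; k=4: 26565+0+35·33·6=33495 → min 9384.
Length 4: M₁..M₄: k=1: 0+7820+40·5·33=14420; k=2: 7000+26565+40·35·33=79765; k=3: 8625+0+40·23·33=38985 → min 14420 | M₂..M₅: k=2: 0+9384+5·35·6=10434; k=3: 4025+4554+5·23·6=9269; k=4: 7820+0+5·33·6=8810 → min 8810.
Length 5: M₁..M₅: k=1: 0+8810+40·5·6=10010; k=2: 7000+9384+40·35·6=24784; k=3: 8625+4554+40·23·6=18699; k=4: 14420+0+40·33·6=22340 → min 10010.
Optimal order: (M₁ × (((M₂ × M₃) × M₄) × M₅)) with cost 10010.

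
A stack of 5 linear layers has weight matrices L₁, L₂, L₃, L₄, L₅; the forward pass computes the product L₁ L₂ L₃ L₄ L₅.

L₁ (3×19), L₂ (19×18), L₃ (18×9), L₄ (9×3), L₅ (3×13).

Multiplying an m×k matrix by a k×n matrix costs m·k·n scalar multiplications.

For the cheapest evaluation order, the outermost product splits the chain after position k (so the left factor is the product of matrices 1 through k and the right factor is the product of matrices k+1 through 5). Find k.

Adjacent pairs: L₁L₂ = 3·19·18 = 1026; L₂L₃ = 19·18·9 = 3078; L₃L₄ = 18·9·3 = 486; L₄L₅ = 9·3·13 = 351.
Length 3: L₁..L₃: k=1: 0+3078+3·19·9=3591; k=2: 1026+0+3·18·9=1512 → min 1512 | L₂..L₄: k=2: 0+486+19·18·3=1512; k=3: 3078+0+19·9·3=3591 → min 1512 | L₃..L₅: k=3: 0+351+18·9·13=2457; k=4: 486+0+18·3·13=1188 → min 1188.
Length 4: L₁..L₄: k=1: 0+1512+3·19·3=1683; k=2: 1026+486+3·18·3=1674; k=3: 1512+0+3·9·3=1593 → min 1593 | L₂..L₅: k=2: 0+1188+19·18·13=5634; k=3: 3078+351+19·9·13=5652; k=4: 1512+0+19·3·13=2253 → min 2253.
Top-level splits: k=1: (L₁..L₁)·(L₂..L₅) → 0+2253+3·19·13 = 2994; k=2: (L₁..L₂)·(L₃..L₅) → 1026+1188+3·18·13 = 2916; k=3: (L₁..L₃)·(L₄..L₅) → 1512+351+3·9·13 = 2214; k=4: (L₁..L₄)·(L₅..L₅) → 1593+0+3·3·13 = 1710.
Best split is after L₄, i.e. k = 4.

4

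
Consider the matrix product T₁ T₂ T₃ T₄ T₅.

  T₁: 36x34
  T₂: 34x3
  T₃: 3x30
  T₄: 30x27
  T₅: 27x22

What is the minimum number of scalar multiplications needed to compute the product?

Adjacent pairs: T₁T₂ = 36·34·3 = 3672; T₂T₃ = 34·3·30 = 3060; T₃T₄ = 3·30·27 = 2430; T₄T₅ = 30·27·22 = 17820.
Length 3: T₁..T₃: k=1: 0+3060+36·34·30=39780; k=2: 3672+0+36·3·30=6912 → min 6912 | T₂..T₄: k=2: 0+2430+34·3·27=5184; k=3: 3060+0+34·30·27=30600 → min 5184 | T₃..T₅: k=3: 0+17820+3·30·22=19800; k=4: 2430+0+3·27·22=4212 → min 4212.
Length 4: T₁..T₄: k=1: 0+5184+36·34·27=38232; k=2: 3672+2430+36·3·27=9018; k=3: 6912+0+36·30·27=36072 → min 9018 | T₂..T₅: k=2: 0+4212+34·3·22=6456; k=3: 3060+17820+34·30·22=43320; k=4: 5184+0+34·27·22=25380 → min 6456.
Length 5: T₁..T₅: k=1: 0+6456+36·34·22=33384; k=2: 3672+4212+36·3·22=10260; k=3: 6912+17820+36·30·22=48492; k=4: 9018+0+36·27·22=30402 → min 10260.
Optimal order: ((T₁ T₂) ((T₃ T₄) T₅)) with cost 10260.

10260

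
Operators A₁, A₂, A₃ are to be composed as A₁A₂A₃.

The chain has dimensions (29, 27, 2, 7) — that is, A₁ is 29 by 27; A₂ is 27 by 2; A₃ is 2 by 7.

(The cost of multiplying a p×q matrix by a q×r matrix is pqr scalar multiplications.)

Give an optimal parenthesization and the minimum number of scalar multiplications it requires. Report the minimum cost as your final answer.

(A₁(A₂A₃)): cost 5859.
((A₁A₂)A₃): cost 1972.
Optimal: ((A₁A₂)A₃) with cost 1972.

1972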